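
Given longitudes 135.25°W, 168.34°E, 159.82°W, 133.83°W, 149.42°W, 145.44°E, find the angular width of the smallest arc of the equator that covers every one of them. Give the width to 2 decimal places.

Sort the longitudes: -159.82°, -149.42°, -135.25°, -133.83°, +145.44°, +168.34°.
Eastward gaps between consecutive values (wrapping around): 10.40°, 14.17°, 1.42°, 279.27°, 22.90°, 31.84°.
Largest gap = 279.27° ⇒ minimal covering band is its complement: 360° − 279.27° = 80.73°.
Band runs from +145.44° eastward to -133.83°, crossing the antimeridian.

80.73°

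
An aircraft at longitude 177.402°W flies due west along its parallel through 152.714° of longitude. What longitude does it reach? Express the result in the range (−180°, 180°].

29.884°E

Start at -177.402°; shift −152.714° → -330.116°.
-330.116° lies outside (−180°, 180°]; add 360° → +29.884°.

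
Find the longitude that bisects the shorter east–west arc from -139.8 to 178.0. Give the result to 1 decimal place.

Signed shortest Δλ from -139.8° to +178.0° is -42.2°.
Midpoint longitude = -139.8° + (-42.2°)/2 = -139.8° − 21.1° = -160.9°.
(The naïve average (-139.8 + +178.0)/2 = 19.1° is on the wrong side of the globe.)

-160.9°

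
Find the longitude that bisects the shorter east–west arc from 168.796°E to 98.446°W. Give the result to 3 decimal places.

144.825°W

Signed shortest Δλ from +168.796° to -98.446° is +92.758°.
Midpoint longitude = +168.796° + (+92.758°)/2 = +168.796° + 46.379° = +215.175°.
Normalise into (−180°, 180°]: -144.825°.
(The naïve average (+168.796 + -98.446)/2 = 35.175° is on the wrong side of the globe.)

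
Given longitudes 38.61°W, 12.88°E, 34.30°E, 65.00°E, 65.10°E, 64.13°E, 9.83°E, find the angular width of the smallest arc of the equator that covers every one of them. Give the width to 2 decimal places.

103.71°

Sort the longitudes: -38.61°, +9.83°, +12.88°, +34.30°, +64.13°, +65.00°, +65.10°.
Eastward gaps between consecutive values (wrapping around): 48.44°, 3.05°, 21.42°, 29.83°, 0.87°, 0.10°, 256.29°.
Largest gap = 256.29° ⇒ minimal covering band is its complement: 360° − 256.29° = 103.71°.
Band runs from -38.61° eastward to +65.10°.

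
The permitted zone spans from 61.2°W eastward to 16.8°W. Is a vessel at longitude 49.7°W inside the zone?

Band width going east from -61.2° to -16.8°: ((-16.8 − -61.2) mod 360) = 44.4°.
Offset of -49.7° east of the west edge: ((-49.7 − -61.2) mod 360) = 11.5°.
11.5° ≤ 44.4° ⇒ inside.

Yes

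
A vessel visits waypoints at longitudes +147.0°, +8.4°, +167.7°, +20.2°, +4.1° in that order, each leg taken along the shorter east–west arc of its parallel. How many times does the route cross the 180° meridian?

0

Leg 1: +147.0° → +8.4°, shortest Δλ = -138.6° (west) — does not cross 180°.
Leg 2: +8.4° → +167.7°, shortest Δλ = 159.3° (east) — does not cross 180°.
Leg 3: +167.7° → +20.2°, shortest Δλ = -147.5° (west) — does not cross 180°.
Leg 4: +20.2° → +4.1°, shortest Δλ = -16.1° (west) — does not cross 180°.
Total crossings: 0.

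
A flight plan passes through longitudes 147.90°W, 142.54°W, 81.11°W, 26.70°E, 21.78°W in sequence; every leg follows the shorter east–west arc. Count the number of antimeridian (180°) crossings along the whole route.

0

Leg 1: -147.90° → -142.54°, shortest Δλ = 5.36° (east) — does not cross 180°.
Leg 2: -142.54° → -81.11°, shortest Δλ = 61.43° (east) — does not cross 180°.
Leg 3: -81.11° → +26.70°, shortest Δλ = 107.81° (east) — does not cross 180°.
Leg 4: +26.70° → -21.78°, shortest Δλ = -48.48° (west) — does not cross 180°.
Total crossings: 0.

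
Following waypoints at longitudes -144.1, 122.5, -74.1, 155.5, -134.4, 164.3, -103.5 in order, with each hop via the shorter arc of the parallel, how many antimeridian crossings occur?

6

Leg 1: -144.1° → +122.5°, shortest Δλ = -93.4° (west) — crosses 180°.
Leg 2: +122.5° → -74.1°, shortest Δλ = 163.4° (east) — crosses 180°.
Leg 3: -74.1° → +155.5°, shortest Δλ = -130.4° (west) — crosses 180°.
Leg 4: +155.5° → -134.4°, shortest Δλ = 70.1° (east) — crosses 180°.
Leg 5: -134.4° → +164.3°, shortest Δλ = -61.3° (west) — crosses 180°.
Leg 6: +164.3° → -103.5°, shortest Δλ = 92.2° (east) — crosses 180°.
Total crossings: 6.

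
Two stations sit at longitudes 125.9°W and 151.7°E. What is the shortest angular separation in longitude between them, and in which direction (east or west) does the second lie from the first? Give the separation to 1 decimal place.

82.4° west

Raw difference: 151.7 − -125.9 = 277.6°.
Normalise into (−180°, 180°]: 277.6° − 360° = -82.4°.
Negative ⇒ the second point lies to the west; separation 82.4°.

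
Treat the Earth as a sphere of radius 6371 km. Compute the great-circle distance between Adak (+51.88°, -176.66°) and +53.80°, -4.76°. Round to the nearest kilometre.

8240 km

Δλ = -4.76 − -176.66 = 171.90°.
Δφ = 53.80 − 51.88 = 1.92°.
a = sin²(Δφ/2) + cos φ₁ · cos φ₂ · sin²(Δλ/2) = 0.363049.
c = 2·atan2(√a, √(1−a)) = 1.29335 rad → d = 6371·c ≈ 8239.93 km.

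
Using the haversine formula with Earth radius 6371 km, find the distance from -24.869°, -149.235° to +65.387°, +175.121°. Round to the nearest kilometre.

Δλ = 175.121 − -149.235 = 324.356°; wrapped into (−180°, 180°]: -35.644°.
Δφ = 65.387 − -24.869 = 90.256°.
a = sin²(Δφ/2) + cos φ₁ · cos φ₂ · sin²(Δλ/2) = 0.537630.
c = 2·atan2(√a, √(1−a)) = 1.64613 rad → d = 6371·c ≈ 10487.48 km.

10487 km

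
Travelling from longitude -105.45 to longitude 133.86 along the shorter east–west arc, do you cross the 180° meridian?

Yes

Naïve |133.86 − -105.45| = 239.31° > 180°, so the shorter arc goes the other way round — across 180°.
Signed shortest Δλ = ((133.86 − -105.45 + 180) mod 360) − 180 = -120.69°.
Going west by 120.69° from -105.45° passes through 180° before reaching +133.86°.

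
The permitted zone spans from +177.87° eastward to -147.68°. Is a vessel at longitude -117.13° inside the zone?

No

Band width going east from +177.87° to -147.68°: ((-147.68 − 177.87) mod 360) = 34.45°.
Offset of -117.13° east of the west edge: ((-117.13 − 177.87) mod 360) = 65.00°.
65.00° > 34.45° ⇒ outside.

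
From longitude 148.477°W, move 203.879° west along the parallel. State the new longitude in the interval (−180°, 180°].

Start at -148.477°; shift −203.879° → -352.356°.
-352.356° lies outside (−180°, 180°]; add 360° → +7.644°.

7.644°E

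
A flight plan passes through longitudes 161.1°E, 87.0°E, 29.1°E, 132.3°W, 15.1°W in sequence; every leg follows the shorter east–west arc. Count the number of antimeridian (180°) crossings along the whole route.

Leg 1: +161.1° → +87.0°, shortest Δλ = -74.1° (west) — does not cross 180°.
Leg 2: +87.0° → +29.1°, shortest Δλ = -57.9° (west) — does not cross 180°.
Leg 3: +29.1° → -132.3°, shortest Δλ = -161.4° (west) — does not cross 180°.
Leg 4: -132.3° → -15.1°, shortest Δλ = 117.2° (east) — does not cross 180°.
Total crossings: 0.

0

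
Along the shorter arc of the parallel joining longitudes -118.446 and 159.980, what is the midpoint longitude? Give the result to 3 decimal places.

-159.233°

Signed shortest Δλ from -118.446° to +159.980° is -81.574°.
Midpoint longitude = -118.446° + (-81.574°)/2 = -118.446° − 40.787° = -159.233°.
(The naïve average (-118.446 + +159.980)/2 = 20.767° is on the wrong side of the globe.)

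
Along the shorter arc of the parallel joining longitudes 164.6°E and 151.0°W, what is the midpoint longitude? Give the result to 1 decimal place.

173.2°W

Signed shortest Δλ from +164.6° to -151.0° is +44.4°.
Midpoint longitude = +164.6° + (+44.4°)/2 = +164.6° + 22.2° = +186.8°.
Normalise into (−180°, 180°]: -173.2°.
(The naïve average (+164.6 + -151.0)/2 = 6.8° is on the wrong side of the globe.)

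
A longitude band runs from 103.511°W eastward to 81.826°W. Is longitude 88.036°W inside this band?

Band width going east from -103.511° to -81.826°: ((-81.826 − -103.511) mod 360) = 21.685°.
Offset of -88.036° east of the west edge: ((-88.036 − -103.511) mod 360) = 15.475°.
15.475° ≤ 21.685° ⇒ inside.

Yes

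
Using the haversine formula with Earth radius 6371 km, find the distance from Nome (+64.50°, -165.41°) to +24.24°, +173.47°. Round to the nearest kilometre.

4731 km

Δλ = 173.47 − -165.41 = 338.88°; wrapped into (−180°, 180°]: -21.12°.
Δφ = 24.24 − 64.50 = -40.26°.
a = sin²(Δφ/2) + cos φ₁ · cos φ₂ · sin²(Δλ/2) = 0.131625.
c = 2·atan2(√a, √(1−a)) = 0.74254 rad → d = 6371·c ≈ 4730.75 km.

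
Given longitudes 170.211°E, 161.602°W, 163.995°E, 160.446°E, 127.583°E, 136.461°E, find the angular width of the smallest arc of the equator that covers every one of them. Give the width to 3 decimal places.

Sort the longitudes: -161.602°, +127.583°, +136.461°, +160.446°, +163.995°, +170.211°.
Eastward gaps between consecutive values (wrapping around): 289.185°, 8.878°, 23.985°, 3.549°, 6.216°, 28.187°.
Largest gap = 289.185° ⇒ minimal covering band is its complement: 360° − 289.185° = 70.815°.
Band runs from +127.583° eastward to -161.602°, crossing the antimeridian.

70.815°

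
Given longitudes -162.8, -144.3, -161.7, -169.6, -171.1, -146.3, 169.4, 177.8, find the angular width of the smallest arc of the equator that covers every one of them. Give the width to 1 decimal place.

46.3°

Sort the longitudes: -171.1°, -169.6°, -162.8°, -161.7°, -146.3°, -144.3°, +169.4°, +177.8°.
Eastward gaps between consecutive values (wrapping around): 1.5°, 6.8°, 1.1°, 15.4°, 2.0°, 313.7°, 8.4°, 11.1°.
Largest gap = 313.7° ⇒ minimal covering band is its complement: 360° − 313.7° = 46.3°.
Band runs from +169.4° eastward to -144.3°, crossing the antimeridian.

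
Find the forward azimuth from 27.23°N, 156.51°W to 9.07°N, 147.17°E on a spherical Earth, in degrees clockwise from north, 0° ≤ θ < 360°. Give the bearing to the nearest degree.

Δλ = 147.17 − -156.51 = 303.68°; wrapped into (−180°, 180°]: -56.32°.
θ = atan2( sin Δλ · cos φ₂ , cos φ₁ · sin φ₂ − sin φ₁ · cos φ₂ · cos Δλ )
  = atan2(-0.82174, -0.11040) = -97.652° → normalised to [0°, 360°): 262.348°.

262°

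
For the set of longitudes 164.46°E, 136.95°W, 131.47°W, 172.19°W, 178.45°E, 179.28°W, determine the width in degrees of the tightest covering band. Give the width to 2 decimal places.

Sort the longitudes: -179.28°, -172.19°, -136.95°, -131.47°, +164.46°, +178.45°.
Eastward gaps between consecutive values (wrapping around): 7.09°, 35.24°, 5.48°, 295.93°, 13.99°, 2.27°.
Largest gap = 295.93° ⇒ minimal covering band is its complement: 360° − 295.93° = 64.07°.
Band runs from +164.46° eastward to -131.47°, crossing the antimeridian.

64.07°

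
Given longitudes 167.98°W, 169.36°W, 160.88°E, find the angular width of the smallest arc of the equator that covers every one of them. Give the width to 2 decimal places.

Sort the longitudes: -169.36°, -167.98°, +160.88°.
Eastward gaps between consecutive values (wrapping around): 1.38°, 328.86°, 29.76°.
Largest gap = 328.86° ⇒ minimal covering band is its complement: 360° − 328.86° = 31.14°.
Band runs from +160.88° eastward to -167.98°, crossing the antimeridian.

31.14°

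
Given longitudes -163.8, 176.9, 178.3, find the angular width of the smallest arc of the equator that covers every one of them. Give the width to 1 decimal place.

Sort the longitudes: -163.8°, +176.9°, +178.3°.
Eastward gaps between consecutive values (wrapping around): 340.7°, 1.4°, 17.9°.
Largest gap = 340.7° ⇒ minimal covering band is its complement: 360° − 340.7° = 19.3°.
Band runs from +176.9° eastward to -163.8°, crossing the antimeridian.

19.3°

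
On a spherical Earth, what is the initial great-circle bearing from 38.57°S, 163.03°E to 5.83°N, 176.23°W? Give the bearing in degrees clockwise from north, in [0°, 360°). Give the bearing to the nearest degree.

Δλ = -176.23 − 163.03 = -339.26°; wrapped into (−180°, 180°]: 20.74°.
θ = atan2( sin Δλ · cos φ₂ , cos φ₁ · sin φ₂ − sin φ₁ · cos φ₂ · cos Δλ )
  = atan2(0.35230, 0.65947) = 28.112° → normalised to [0°, 360°): 28.112°.

28°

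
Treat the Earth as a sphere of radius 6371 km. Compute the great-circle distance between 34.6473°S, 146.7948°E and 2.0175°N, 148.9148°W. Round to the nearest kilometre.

7820 km

Δλ = -148.9148 − 146.7948 = -295.7096°; wrapped into (−180°, 180°]: 64.2904°.
Δφ = 2.0175 − -34.6473 = 36.6648°.
a = sin²(Δφ/2) + cos φ₁ · cos φ₂ · sin²(Δλ/2) = 0.331677.
c = 2·atan2(√a, √(1−a)) = 1.22744 rad → d = 6371·c ≈ 7820.05 km.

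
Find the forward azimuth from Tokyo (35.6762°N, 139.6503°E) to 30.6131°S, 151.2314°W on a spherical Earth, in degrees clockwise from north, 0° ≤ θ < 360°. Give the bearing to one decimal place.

126.4°

Δλ = -151.2314 − 139.6503 = -290.8817°; wrapped into (−180°, 180°]: 69.1183°.
θ = atan2( sin Δλ · cos φ₂ , cos φ₁ · sin φ₂ − sin φ₁ · cos φ₂ · cos Δλ )
  = atan2(0.80410, -0.59257) = 126.388° → normalised to [0°, 360°): 126.388°.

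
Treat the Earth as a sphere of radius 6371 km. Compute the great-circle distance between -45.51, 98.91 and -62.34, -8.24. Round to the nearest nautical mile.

Δλ = -8.24 − 98.91 = -107.15°.
Δφ = -62.34 − -45.51 = -16.83°.
a = sin²(Δφ/2) + cos φ₁ · cos φ₂ · sin²(Δλ/2) = 0.232041.
c = 2·atan2(√a, √(1−a)) = 1.00520 rad → d = 6371·c ≈ 6404.14 km ≈ 3457.96 nmi.

3458 nmi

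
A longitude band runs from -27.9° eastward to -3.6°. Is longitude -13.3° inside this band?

Band width going east from -27.9° to -3.6°: ((-3.6 − -27.9) mod 360) = 24.3°.
Offset of -13.3° east of the west edge: ((-13.3 − -27.9) mod 360) = 14.6°.
14.6° ≤ 24.3° ⇒ inside.

Yes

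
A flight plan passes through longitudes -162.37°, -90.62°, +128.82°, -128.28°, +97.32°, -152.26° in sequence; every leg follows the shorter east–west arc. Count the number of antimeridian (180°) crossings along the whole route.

Leg 1: -162.37° → -90.62°, shortest Δλ = 71.75° (east) — does not cross 180°.
Leg 2: -90.62° → +128.82°, shortest Δλ = -140.56° (west) — crosses 180°.
Leg 3: +128.82° → -128.28°, shortest Δλ = 102.9° (east) — crosses 180°.
Leg 4: -128.28° → +97.32°, shortest Δλ = -134.4° (west) — crosses 180°.
Leg 5: +97.32° → -152.26°, shortest Δλ = 110.42° (east) — crosses 180°.
Total crossings: 4.

4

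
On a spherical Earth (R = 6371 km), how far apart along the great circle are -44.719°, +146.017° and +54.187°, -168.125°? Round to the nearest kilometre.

11822 km

Δλ = -168.125 − 146.017 = -314.142°; wrapped into (−180°, 180°]: 45.858°.
Δφ = 54.187 − -44.719 = 98.906°.
a = sin²(Δφ/2) + cos φ₁ · cos φ₂ · sin²(Δλ/2) = 0.640515.
c = 2·atan2(√a, √(1−a)) = 1.85566 rad → d = 6371·c ≈ 11822.43 km.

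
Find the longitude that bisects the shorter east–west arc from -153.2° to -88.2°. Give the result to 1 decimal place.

-120.7°

Signed shortest Δλ from -153.2° to -88.2° is +65.0°.
Midpoint longitude = -153.2° + (+65.0°)/2 = -153.2° + 32.5° = -120.7°.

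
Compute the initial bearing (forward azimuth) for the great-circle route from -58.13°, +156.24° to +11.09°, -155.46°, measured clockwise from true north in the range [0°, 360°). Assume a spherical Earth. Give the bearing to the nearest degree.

48°

Δλ = -155.46 − 156.24 = -311.70°; wrapped into (−180°, 180°]: 48.30°.
θ = atan2( sin Δλ · cos φ₂ , cos φ₁ · sin φ₂ − sin φ₁ · cos φ₂ · cos Δλ )
  = atan2(0.73270, 0.65596) = 48.163° → normalised to [0°, 360°): 48.163°.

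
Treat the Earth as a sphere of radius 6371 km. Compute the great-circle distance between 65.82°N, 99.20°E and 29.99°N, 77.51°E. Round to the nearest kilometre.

4250 km

Δλ = 77.51 − 99.20 = -21.69°.
Δφ = 29.99 − 65.82 = -35.83°.
a = sin²(Δφ/2) + cos φ₁ · cos φ₂ · sin²(Δλ/2) = 0.107180.
c = 2·atan2(√a, √(1−a)) = 0.66707 rad → d = 6371·c ≈ 4249.89 km.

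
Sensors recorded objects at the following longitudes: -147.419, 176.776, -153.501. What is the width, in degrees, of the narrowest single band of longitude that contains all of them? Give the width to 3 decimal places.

Sort the longitudes: -153.501°, -147.419°, +176.776°.
Eastward gaps between consecutive values (wrapping around): 6.082°, 324.195°, 29.723°.
Largest gap = 324.195° ⇒ minimal covering band is its complement: 360° − 324.195° = 35.805°.
Band runs from +176.776° eastward to -147.419°, crossing the antimeridian.

35.805°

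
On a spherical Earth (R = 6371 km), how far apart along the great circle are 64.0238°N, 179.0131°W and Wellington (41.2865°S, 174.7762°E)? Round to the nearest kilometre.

11723 km

Δλ = 174.7762 − -179.0131 = 353.7893°; wrapped into (−180°, 180°]: -6.2107°.
Δφ = -41.2865 − 64.0238 = -105.3103°.
a = sin²(Δφ/2) + cos φ₁ · cos φ₂ · sin²(Δλ/2) = 0.632989.
c = 2·atan2(√a, √(1−a)) = 1.84001 rad → d = 6371·c ≈ 11722.73 km.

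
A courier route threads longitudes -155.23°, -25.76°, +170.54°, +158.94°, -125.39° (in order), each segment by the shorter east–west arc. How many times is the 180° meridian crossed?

Leg 1: -155.23° → -25.76°, shortest Δλ = 129.47° (east) — does not cross 180°.
Leg 2: -25.76° → +170.54°, shortest Δλ = -163.7° (west) — crosses 180°.
Leg 3: +170.54° → +158.94°, shortest Δλ = -11.6° (west) — does not cross 180°.
Leg 4: +158.94° → -125.39°, shortest Δλ = 75.67° (east) — crosses 180°.
Total crossings: 2.

2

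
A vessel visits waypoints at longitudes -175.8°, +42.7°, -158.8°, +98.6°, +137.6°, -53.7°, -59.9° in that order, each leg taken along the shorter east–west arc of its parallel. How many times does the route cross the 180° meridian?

Leg 1: -175.8° → +42.7°, shortest Δλ = -141.5° (west) — crosses 180°.
Leg 2: +42.7° → -158.8°, shortest Δλ = 158.5° (east) — crosses 180°.
Leg 3: -158.8° → +98.6°, shortest Δλ = -102.6° (west) — crosses 180°.
Leg 4: +98.6° → +137.6°, shortest Δλ = 39.0° (east) — does not cross 180°.
Leg 5: +137.6° → -53.7°, shortest Δλ = 168.7° (east) — crosses 180°.
Leg 6: -53.7° → -59.9°, shortest Δλ = -6.2° (west) — does not cross 180°.
Total crossings: 4.

4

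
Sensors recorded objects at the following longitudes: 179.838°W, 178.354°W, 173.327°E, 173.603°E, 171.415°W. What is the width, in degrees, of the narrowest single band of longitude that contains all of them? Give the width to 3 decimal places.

Sort the longitudes: -179.838°, -178.354°, -171.415°, +173.327°, +173.603°.
Eastward gaps between consecutive values (wrapping around): 1.484°, 6.939°, 344.742°, 0.276°, 6.559°.
Largest gap = 344.742° ⇒ minimal covering band is its complement: 360° − 344.742° = 15.258°.
Band runs from +173.327° eastward to -171.415°, crossing the antimeridian.

15.258°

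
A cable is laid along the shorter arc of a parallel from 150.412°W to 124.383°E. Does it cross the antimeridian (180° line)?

Naïve |124.383 − -150.412| = 274.795° > 180°, so the shorter arc goes the other way round — across 180°.
Signed shortest Δλ = ((124.383 − -150.412 + 180) mod 360) − 180 = -85.205°.
Going west by 85.205° from -150.412° passes through 180° before reaching +124.383°.

Yes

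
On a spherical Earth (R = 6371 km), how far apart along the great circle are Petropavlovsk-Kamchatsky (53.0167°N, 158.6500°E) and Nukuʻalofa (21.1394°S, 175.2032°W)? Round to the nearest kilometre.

Δλ = -175.2032 − 158.6500 = -333.8532°; wrapped into (−180°, 180°]: 26.1468°.
Δφ = -21.1394 − 53.0167 = -74.1561°.
a = sin²(Δφ/2) + cos φ₁ · cos φ₂ · sin²(Δλ/2) = 0.392201.
c = 2·atan2(√a, √(1−a)) = 1.35349 rad → d = 6371·c ≈ 8623.09 km.

8623 km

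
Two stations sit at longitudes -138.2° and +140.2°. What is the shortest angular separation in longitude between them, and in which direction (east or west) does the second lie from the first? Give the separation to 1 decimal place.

81.6° west

Raw difference: 140.2 − -138.2 = 278.4°.
Normalise into (−180°, 180°]: 278.4° − 360° = -81.6°.
Negative ⇒ the second point lies to the west; separation 81.6°.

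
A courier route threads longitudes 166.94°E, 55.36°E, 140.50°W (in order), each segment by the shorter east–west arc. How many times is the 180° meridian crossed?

Leg 1: +166.94° → +55.36°, shortest Δλ = -111.58° (west) — does not cross 180°.
Leg 2: +55.36° → -140.50°, shortest Δλ = 164.14° (east) — crosses 180°.
Total crossings: 1.

1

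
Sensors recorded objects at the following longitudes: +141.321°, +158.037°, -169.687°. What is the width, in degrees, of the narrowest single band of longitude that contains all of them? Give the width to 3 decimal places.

48.992°

Sort the longitudes: -169.687°, +141.321°, +158.037°.
Eastward gaps between consecutive values (wrapping around): 311.008°, 16.716°, 32.276°.
Largest gap = 311.008° ⇒ minimal covering band is its complement: 360° − 311.008° = 48.992°.
Band runs from +141.321° eastward to -169.687°, crossing the antimeridian.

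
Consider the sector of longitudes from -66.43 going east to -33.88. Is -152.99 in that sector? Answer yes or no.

No

Band width going east from -66.43° to -33.88°: ((-33.88 − -66.43) mod 360) = 32.55°.
Offset of -152.99° east of the west edge: ((-152.99 − -66.43) mod 360) = 273.44°.
273.44° > 32.55° ⇒ outside.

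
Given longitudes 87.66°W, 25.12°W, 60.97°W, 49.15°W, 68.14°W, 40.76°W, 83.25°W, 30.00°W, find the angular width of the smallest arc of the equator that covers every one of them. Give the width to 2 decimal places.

62.54°

Sort the longitudes: -87.66°, -83.25°, -68.14°, -60.97°, -49.15°, -40.76°, -30.00°, -25.12°.
Eastward gaps between consecutive values (wrapping around): 4.41°, 15.11°, 7.17°, 11.82°, 8.39°, 10.76°, 4.88°, 297.46°.
Largest gap = 297.46° ⇒ minimal covering band is its complement: 360° − 297.46° = 62.54°.
Band runs from -87.66° eastward to -25.12°.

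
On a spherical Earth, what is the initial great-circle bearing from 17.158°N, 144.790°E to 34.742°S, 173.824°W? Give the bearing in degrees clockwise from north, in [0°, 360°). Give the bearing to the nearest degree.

Δλ = -173.824 − 144.790 = -318.614°; wrapped into (−180°, 180°]: 41.386°.
θ = atan2( sin Δλ · cos φ₂ , cos φ₁ · sin φ₂ − sin φ₁ · cos φ₂ · cos Δλ )
  = atan2(0.54327, -0.72640) = 143.207° → normalised to [0°, 360°): 143.207°.

143°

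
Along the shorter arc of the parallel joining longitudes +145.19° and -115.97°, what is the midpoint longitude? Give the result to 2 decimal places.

-165.39°

Signed shortest Δλ from +145.19° to -115.97° is +98.84°.
Midpoint longitude = +145.19° + (+98.84°)/2 = +145.19° + 49.42° = +194.61°.
Normalise into (−180°, 180°]: -165.39°.
(The naïve average (+145.19 + -115.97)/2 = 14.61° is on the wrong side of the globe.)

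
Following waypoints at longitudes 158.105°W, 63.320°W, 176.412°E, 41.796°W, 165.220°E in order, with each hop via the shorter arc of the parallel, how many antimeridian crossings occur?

3

Leg 1: -158.105° → -63.320°, shortest Δλ = 94.785° (east) — does not cross 180°.
Leg 2: -63.320° → +176.412°, shortest Δλ = -120.268° (west) — crosses 180°.
Leg 3: +176.412° → -41.796°, shortest Δλ = 141.792° (east) — crosses 180°.
Leg 4: -41.796° → +165.220°, shortest Δλ = -152.984° (west) — crosses 180°.
Total crossings: 3.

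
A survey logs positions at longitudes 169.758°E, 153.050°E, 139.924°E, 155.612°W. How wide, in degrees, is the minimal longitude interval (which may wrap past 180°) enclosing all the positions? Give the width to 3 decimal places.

Sort the longitudes: -155.612°, +139.924°, +153.050°, +169.758°.
Eastward gaps between consecutive values (wrapping around): 295.536°, 13.126°, 16.708°, 34.630°.
Largest gap = 295.536° ⇒ minimal covering band is its complement: 360° − 295.536° = 64.464°.
Band runs from +139.924° eastward to -155.612°, crossing the antimeridian.

64.464°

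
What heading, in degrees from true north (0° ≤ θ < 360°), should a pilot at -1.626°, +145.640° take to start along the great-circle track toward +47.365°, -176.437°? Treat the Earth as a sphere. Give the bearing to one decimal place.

29.0°

Δλ = -176.437 − 145.640 = -322.077°; wrapped into (−180°, 180°]: 37.923°.
θ = atan2( sin Δλ · cos φ₂ , cos φ₁ · sin φ₂ − sin φ₁ · cos φ₂ · cos Δλ )
  = atan2(0.41629, 0.75055) = 29.015° → normalised to [0°, 360°): 29.015°.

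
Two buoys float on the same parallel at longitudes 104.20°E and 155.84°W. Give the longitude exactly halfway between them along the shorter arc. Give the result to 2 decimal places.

Signed shortest Δλ from +104.20° to -155.84° is +99.96°.
Midpoint longitude = +104.20° + (+99.96°)/2 = +104.20° + 49.98° = +154.18°.
(The naïve average (+104.20 + -155.84)/2 = -25.82° is on the wrong side of the globe.)

154.18°E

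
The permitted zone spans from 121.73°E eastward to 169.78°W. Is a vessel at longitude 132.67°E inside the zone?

Yes

Band width going east from +121.73° to -169.78°: ((-169.78 − 121.73) mod 360) = 68.49°.
Offset of +132.67° east of the west edge: ((132.67 − 121.73) mod 360) = 10.94°.
10.94° ≤ 68.49° ⇒ inside.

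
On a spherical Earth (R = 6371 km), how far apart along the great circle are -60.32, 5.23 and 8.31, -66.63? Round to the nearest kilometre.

9836 km

Δλ = -66.63 − 5.23 = -71.86°.
Δφ = 8.31 − -60.32 = 68.63°.
a = sin²(Δφ/2) + cos φ₁ · cos φ₂ · sin²(Δλ/2) = 0.486512.
c = 2·atan2(√a, √(1−a)) = 1.54382 rad → d = 6371·c ≈ 9835.66 km.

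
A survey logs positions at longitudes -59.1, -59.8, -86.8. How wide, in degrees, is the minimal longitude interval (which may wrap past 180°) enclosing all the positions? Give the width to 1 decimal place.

Sort the longitudes: -86.8°, -59.8°, -59.1°.
Eastward gaps between consecutive values (wrapping around): 27.0°, 0.7°, 332.3°.
Largest gap = 332.3° ⇒ minimal covering band is its complement: 360° − 332.3° = 27.7°.
Band runs from -86.8° eastward to -59.1°.

27.7°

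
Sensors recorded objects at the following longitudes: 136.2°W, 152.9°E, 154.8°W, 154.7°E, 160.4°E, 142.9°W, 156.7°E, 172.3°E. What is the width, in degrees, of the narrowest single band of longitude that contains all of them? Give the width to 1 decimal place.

70.9°

Sort the longitudes: -154.8°, -142.9°, -136.2°, +152.9°, +154.7°, +156.7°, +160.4°, +172.3°.
Eastward gaps between consecutive values (wrapping around): 11.9°, 6.7°, 289.1°, 1.8°, 2.0°, 3.7°, 11.9°, 32.9°.
Largest gap = 289.1° ⇒ minimal covering band is its complement: 360° − 289.1° = 70.9°.
Band runs from +152.9° eastward to -136.2°, crossing the antimeridian.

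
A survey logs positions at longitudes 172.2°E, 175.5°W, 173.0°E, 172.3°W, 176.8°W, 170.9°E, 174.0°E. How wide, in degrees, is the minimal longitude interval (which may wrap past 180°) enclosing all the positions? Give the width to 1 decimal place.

16.8°

Sort the longitudes: -176.8°, -175.5°, -172.3°, +170.9°, +172.2°, +173.0°, +174.0°.
Eastward gaps between consecutive values (wrapping around): 1.3°, 3.2°, 343.2°, 1.3°, 0.8°, 1.0°, 9.2°.
Largest gap = 343.2° ⇒ minimal covering band is its complement: 360° − 343.2° = 16.8°.
Band runs from +170.9° eastward to -172.3°, crossing the antimeridian.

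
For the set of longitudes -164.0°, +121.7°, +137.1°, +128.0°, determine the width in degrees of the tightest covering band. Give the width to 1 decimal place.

74.3°

Sort the longitudes: -164.0°, +121.7°, +128.0°, +137.1°.
Eastward gaps between consecutive values (wrapping around): 285.7°, 6.3°, 9.1°, 58.9°.
Largest gap = 285.7° ⇒ minimal covering band is its complement: 360° − 285.7° = 74.3°.
Band runs from +121.7° eastward to -164.0°, crossing the antimeridian.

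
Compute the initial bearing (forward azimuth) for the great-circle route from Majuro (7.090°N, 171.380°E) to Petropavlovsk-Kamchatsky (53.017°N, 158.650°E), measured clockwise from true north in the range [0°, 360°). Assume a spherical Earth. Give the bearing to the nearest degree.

Δλ = 158.650 − 171.380 = -12.730°.
θ = atan2( sin Δλ · cos φ₂ , cos φ₁ · sin φ₂ − sin φ₁ · cos φ₂ · cos Δλ )
  = atan2(-0.13256, 0.72028) = -10.428° → normalised to [0°, 360°): 349.572°.

350°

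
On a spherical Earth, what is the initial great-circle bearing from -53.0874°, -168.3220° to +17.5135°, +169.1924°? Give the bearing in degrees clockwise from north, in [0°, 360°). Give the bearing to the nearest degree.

Δλ = 169.1924 − -168.3220 = 337.5144°; wrapped into (−180°, 180°]: -22.4856°.
θ = atan2( sin Δλ · cos φ₂ , cos φ₁ · sin φ₂ − sin φ₁ · cos φ₂ · cos Δλ )
  = atan2(-0.36472, 0.88526) = -22.391° → normalised to [0°, 360°): 337.609°.

338°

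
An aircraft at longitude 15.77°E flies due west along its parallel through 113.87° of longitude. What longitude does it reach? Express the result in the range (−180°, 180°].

Start at +15.77°; shift −113.87° → -98.10°.
-98.10° already lies in (−180°, 180°].

98.10°W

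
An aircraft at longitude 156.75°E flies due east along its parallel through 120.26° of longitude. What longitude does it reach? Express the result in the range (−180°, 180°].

Start at +156.75°; shift +120.26° → +277.01°.
+277.01° lies outside (−180°, 180°]; subtract 360° → -82.99°.

82.99°W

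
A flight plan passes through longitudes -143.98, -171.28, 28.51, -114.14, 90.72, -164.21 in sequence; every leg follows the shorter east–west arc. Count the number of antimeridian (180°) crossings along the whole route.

3

Leg 1: -143.98° → -171.28°, shortest Δλ = -27.3° (west) — does not cross 180°.
Leg 2: -171.28° → +28.51°, shortest Δλ = -160.21° (west) — crosses 180°.
Leg 3: +28.51° → -114.14°, shortest Δλ = -142.65° (west) — does not cross 180°.
Leg 4: -114.14° → +90.72°, shortest Δλ = -155.14° (west) — crosses 180°.
Leg 5: +90.72° → -164.21°, shortest Δλ = 105.07° (east) — crosses 180°.
Total crossings: 3.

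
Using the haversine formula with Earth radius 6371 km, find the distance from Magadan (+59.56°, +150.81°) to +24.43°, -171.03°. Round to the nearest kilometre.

Δλ = -171.03 − 150.81 = -321.84°; wrapped into (−180°, 180°]: 38.16°.
Δφ = 24.43 − 59.56 = -35.13°.
a = sin²(Δφ/2) + cos φ₁ · cos φ₂ · sin²(Δλ/2) = 0.140366.
c = 2·atan2(√a, √(1−a)) = 0.76805 rad → d = 6371·c ≈ 4893.23 km.

4893 km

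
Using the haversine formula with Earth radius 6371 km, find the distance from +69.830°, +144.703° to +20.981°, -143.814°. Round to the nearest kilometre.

7117 km

Δλ = -143.814 − 144.703 = -288.517°; wrapped into (−180°, 180°]: 71.483°.
Δφ = 20.981 − 69.830 = -48.849°.
a = sin²(Δφ/2) + cos φ₁ · cos φ₂ · sin²(Δλ/2) = 0.280827.
c = 2·atan2(√a, √(1−a)) = 1.11704 rad → d = 6371·c ≈ 7116.66 km.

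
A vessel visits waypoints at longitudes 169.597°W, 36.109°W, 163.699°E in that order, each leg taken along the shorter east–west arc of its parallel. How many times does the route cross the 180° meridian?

1

Leg 1: -169.597° → -36.109°, shortest Δλ = 133.488° (east) — does not cross 180°.
Leg 2: -36.109° → +163.699°, shortest Δλ = -160.192° (west) — crosses 180°.
Total crossings: 1.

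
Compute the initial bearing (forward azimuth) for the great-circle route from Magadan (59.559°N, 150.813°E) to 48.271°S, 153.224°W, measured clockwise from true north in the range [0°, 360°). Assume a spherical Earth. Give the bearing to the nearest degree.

142°

Δλ = -153.224 − 150.813 = -304.037°; wrapped into (−180°, 180°]: 55.963°.
θ = atan2( sin Δλ · cos φ₂ , cos φ₁ · sin φ₂ − sin φ₁ · cos φ₂ · cos Δλ )
  = atan2(0.55157, -0.69932) = 141.736° → normalised to [0°, 360°): 141.736°.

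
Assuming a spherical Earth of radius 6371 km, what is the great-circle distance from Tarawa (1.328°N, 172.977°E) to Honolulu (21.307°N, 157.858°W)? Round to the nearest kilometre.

3863 km

Δλ = -157.858 − 172.977 = -330.835°; wrapped into (−180°, 180°]: 29.165°.
Δφ = 21.307 − 1.328 = 19.979°.
a = sin²(Δφ/2) + cos φ₁ · cos φ₂ · sin²(Δλ/2) = 0.089132.
c = 2·atan2(√a, √(1−a)) = 0.60635 rad → d = 6371·c ≈ 3863.03 km.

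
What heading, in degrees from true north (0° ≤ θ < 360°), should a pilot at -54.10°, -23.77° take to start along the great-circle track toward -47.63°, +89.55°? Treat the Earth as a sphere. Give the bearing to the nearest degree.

136°

Δλ = 89.55 − -23.77 = 113.32°.
θ = atan2( sin Δλ · cos φ₂ , cos φ₁ · sin φ₂ − sin φ₁ · cos φ₂ · cos Δλ )
  = atan2(0.61886, -0.64932) = 136.376° → normalised to [0°, 360°): 136.376°.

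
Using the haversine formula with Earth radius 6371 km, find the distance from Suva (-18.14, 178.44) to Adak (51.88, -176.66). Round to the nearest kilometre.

7800 km

Δλ = -176.66 − 178.44 = -355.10°; wrapped into (−180°, 180°]: 4.90°.
Δφ = 51.88 − -18.14 = 70.02°.
a = sin²(Δφ/2) + cos φ₁ · cos φ₂ · sin²(Δλ/2) = 0.330226.
c = 2·atan2(√a, √(1−a)) = 1.22436 rad → d = 6371·c ≈ 7800.40 km.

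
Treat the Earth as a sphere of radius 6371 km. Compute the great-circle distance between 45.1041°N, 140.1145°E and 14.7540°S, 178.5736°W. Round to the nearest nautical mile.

Δλ = -178.5736 − 140.1145 = -318.6881°; wrapped into (−180°, 180°]: 41.3119°.
Δφ = -14.7540 − 45.1041 = -59.8581°.
a = sin²(Δφ/2) + cos φ₁ · cos φ₂ · sin²(Δλ/2) = 0.333862.
c = 2·atan2(√a, √(1−a)) = 1.23208 rad → d = 6371·c ≈ 7849.59 km ≈ 4238.44 nmi.

4238 nmi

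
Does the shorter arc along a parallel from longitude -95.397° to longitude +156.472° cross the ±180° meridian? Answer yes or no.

Naïve |156.472 − -95.397| = 251.869° > 180°, so the shorter arc goes the other way round — across 180°.
Signed shortest Δλ = ((156.472 − -95.397 + 180) mod 360) − 180 = -108.131°.
Going west by 108.131° from -95.397° passes through 180° before reaching +156.472°.

Yes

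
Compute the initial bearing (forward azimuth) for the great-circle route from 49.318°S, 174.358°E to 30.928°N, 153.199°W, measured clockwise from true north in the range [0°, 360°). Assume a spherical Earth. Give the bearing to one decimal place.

27.5°

Δλ = -153.199 − 174.358 = -327.557°; wrapped into (−180°, 180°]: 32.443°.
θ = atan2( sin Δλ · cos φ₂ , cos φ₁ · sin φ₂ − sin φ₁ · cos φ₂ · cos Δλ )
  = atan2(0.46018, 0.88402) = 27.500° → normalised to [0°, 360°): 27.500°.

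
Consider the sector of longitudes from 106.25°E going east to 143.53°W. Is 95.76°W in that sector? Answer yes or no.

Band width going east from +106.25° to -143.53°: ((-143.53 − 106.25) mod 360) = 110.22°.
Offset of -95.76° east of the west edge: ((-95.76 − 106.25) mod 360) = 157.99°.
157.99° > 110.22° ⇒ outside.

No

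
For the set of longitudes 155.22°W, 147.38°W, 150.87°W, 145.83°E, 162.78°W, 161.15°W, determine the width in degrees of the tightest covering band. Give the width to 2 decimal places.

66.79°

Sort the longitudes: -162.78°, -161.15°, -155.22°, -150.87°, -147.38°, +145.83°.
Eastward gaps between consecutive values (wrapping around): 1.63°, 5.93°, 4.35°, 3.49°, 293.21°, 51.39°.
Largest gap = 293.21° ⇒ minimal covering band is its complement: 360° − 293.21° = 66.79°.
Band runs from +145.83° eastward to -147.38°, crossing the antimeridian.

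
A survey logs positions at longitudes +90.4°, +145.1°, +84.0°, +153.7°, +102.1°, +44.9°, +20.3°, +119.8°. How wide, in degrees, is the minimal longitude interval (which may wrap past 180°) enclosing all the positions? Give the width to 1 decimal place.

133.4°

Sort the longitudes: +20.3°, +44.9°, +84.0°, +90.4°, +102.1°, +119.8°, +145.1°, +153.7°.
Eastward gaps between consecutive values (wrapping around): 24.6°, 39.1°, 6.4°, 11.7°, 17.7°, 25.3°, 8.6°, 226.6°.
Largest gap = 226.6° ⇒ minimal covering band is its complement: 360° − 226.6° = 133.4°.
Band runs from +20.3° eastward to +153.7°.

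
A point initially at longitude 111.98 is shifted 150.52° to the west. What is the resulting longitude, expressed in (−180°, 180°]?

-38.54°

Start at +111.98°; shift −150.52° → -38.54°.
-38.54° already lies in (−180°, 180°].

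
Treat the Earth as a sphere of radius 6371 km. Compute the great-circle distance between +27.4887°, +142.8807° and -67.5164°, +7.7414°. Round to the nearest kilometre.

14659 km

Δλ = 7.7414 − 142.8807 = -135.1393°.
Δφ = -67.5164 − 27.4887 = -95.0051°.
a = sin²(Δφ/2) + cos φ₁ · cos φ₂ · sin²(Δλ/2) = 0.833477.
c = 2·atan2(√a, √(1−a)) = 2.30091 rad → d = 6371·c ≈ 14659.09 km.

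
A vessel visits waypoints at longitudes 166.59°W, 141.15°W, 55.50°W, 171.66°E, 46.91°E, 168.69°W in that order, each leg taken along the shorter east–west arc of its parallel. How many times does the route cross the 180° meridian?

2

Leg 1: -166.59° → -141.15°, shortest Δλ = 25.44° (east) — does not cross 180°.
Leg 2: -141.15° → -55.50°, shortest Δλ = 85.65° (east) — does not cross 180°.
Leg 3: -55.50° → +171.66°, shortest Δλ = -132.84° (west) — crosses 180°.
Leg 4: +171.66° → +46.91°, shortest Δλ = -124.75° (west) — does not cross 180°.
Leg 5: +46.91° → -168.69°, shortest Δλ = 144.4° (east) — crosses 180°.
Total crossings: 2.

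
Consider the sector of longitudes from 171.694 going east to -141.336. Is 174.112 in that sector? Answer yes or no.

Band width going east from +171.694° to -141.336°: ((-141.336 − 171.694) mod 360) = 46.970°.
Offset of +174.112° east of the west edge: ((174.112 − 171.694) mod 360) = 2.418°.
2.418° ≤ 46.970° ⇒ inside.

Yes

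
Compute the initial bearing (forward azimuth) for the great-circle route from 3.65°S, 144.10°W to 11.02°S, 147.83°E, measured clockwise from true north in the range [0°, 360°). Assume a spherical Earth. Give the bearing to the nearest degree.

Δλ = 147.83 − -144.10 = 291.93°; wrapped into (−180°, 180°]: -68.07°.
θ = atan2( sin Δλ · cos φ₂ , cos φ₁ · sin φ₂ − sin φ₁ · cos φ₂ · cos Δλ )
  = atan2(-0.91054, -0.16743) = -100.419° → normalised to [0°, 360°): 259.581°.

260°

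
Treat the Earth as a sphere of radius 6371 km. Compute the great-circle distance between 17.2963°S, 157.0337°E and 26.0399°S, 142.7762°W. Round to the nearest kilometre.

Δλ = -142.7762 − 157.0337 = -299.8099°; wrapped into (−180°, 180°]: 60.1901°.
Δφ = -26.0399 − -17.2963 = -8.7436°.
a = sin²(Δφ/2) + cos φ₁ · cos φ₂ · sin²(Δλ/2) = 0.221509.
c = 2·atan2(√a, √(1−a)) = 0.98005 rad → d = 6371·c ≈ 6243.89 km.

6244 km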